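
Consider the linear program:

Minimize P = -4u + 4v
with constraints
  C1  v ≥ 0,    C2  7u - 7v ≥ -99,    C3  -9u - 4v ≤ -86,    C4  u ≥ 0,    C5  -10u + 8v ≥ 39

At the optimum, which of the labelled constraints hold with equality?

C3 and C5

Corner points and P = -4u + 4v:
  (206/91, 1493/91) → P = 396/7
  (519/14, 717/14) → P = 396/7
  (19/4, 173/16) → P = 97/4

The minimum is at (19/4, 173/16). Substituting into each constraint, equality holds for C3 and C5; the remaining constraints have slack.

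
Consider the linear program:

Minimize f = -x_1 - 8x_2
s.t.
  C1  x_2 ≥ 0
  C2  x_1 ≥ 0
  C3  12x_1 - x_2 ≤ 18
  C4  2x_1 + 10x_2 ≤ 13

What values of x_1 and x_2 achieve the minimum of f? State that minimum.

Corner points and f = -x_1 - 8x_2:
  (0, 0) → f = 0
  (3/2, 0) → f = -3/2
  (0, 13/10) → f = -52/5
  (193/122, 60/61) → f = -1153/122

The optimum lies where x_1 = 0 and 2x_1 + 10x_2 = 13.
Solving simultaneously gives x_1 = 0, x_2 = 13/10.

x_1 = 0, x_2 = 13/10, minimum f = -52/5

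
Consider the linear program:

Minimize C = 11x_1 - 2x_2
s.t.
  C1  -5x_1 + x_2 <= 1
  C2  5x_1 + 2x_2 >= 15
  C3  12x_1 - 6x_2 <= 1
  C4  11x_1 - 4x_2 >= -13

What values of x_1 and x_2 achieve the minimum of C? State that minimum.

x_1 = 13/15, x_2 = 16/3, minimum C = -17/15

Corner points and C = 11x_1 - 2x_2:
  (13/15, 16/3) → C = -17/15
  (1, 6) → C = -1
  (46/27, 175/54) → C = 331/27
The feasible region is unbounded (it extends along (1, 2), (4, 11)), but C strictly increases along every unbounded feasible direction, so there is no improving ray and the minimum is attained at a vertex.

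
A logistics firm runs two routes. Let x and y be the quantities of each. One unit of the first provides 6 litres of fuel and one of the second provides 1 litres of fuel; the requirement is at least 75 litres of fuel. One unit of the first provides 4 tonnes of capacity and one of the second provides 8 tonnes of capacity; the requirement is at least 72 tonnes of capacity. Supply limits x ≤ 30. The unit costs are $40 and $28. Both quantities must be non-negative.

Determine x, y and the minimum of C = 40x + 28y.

x = 12, y = 3, minimum C = 564

Extreme points and C = 40x + 28y:
  (0, 75) → C = 2100
  (18, 0) → C = 720
  (30, 0) → C = 1200
  (12, 3) → C = 564
The feasible region is unbounded (it extends along (0, 1)), but C strictly increases along every unbounded feasible direction, so there is no improving ray and the minimum is attained at a vertex.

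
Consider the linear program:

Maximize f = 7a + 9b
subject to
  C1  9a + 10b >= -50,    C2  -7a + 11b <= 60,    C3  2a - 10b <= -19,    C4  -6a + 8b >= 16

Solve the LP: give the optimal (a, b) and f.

a = 152/5, b = 124/5, maximum f = 436

Feasible corners and f = 7a + 9b:
  (-1150/169, 190/169) → f = -6340/169
  (-69/11, 71/110) → f = -381/10
  (152/5, 124/5) → f = 436
  (-2/11, 41/22) → f = 31/2

The binding constraints are -7a + 11b = 60 and -6a + 8b = 16.
Solving simultaneously gives a = 152/5, b = 124/5.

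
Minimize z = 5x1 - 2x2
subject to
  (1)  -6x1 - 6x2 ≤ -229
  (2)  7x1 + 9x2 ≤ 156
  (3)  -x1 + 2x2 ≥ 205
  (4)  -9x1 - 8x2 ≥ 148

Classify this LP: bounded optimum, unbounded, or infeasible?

The boundaries -6x1 - 6x2 = -229 and -9x1 - 8x2 = 148 meet at (-1360/3, 983/2), but that point violates 7x1 + 9x2 ≤ 156. Every candidate vertex is excluded by some other constraint, so the feasible region is empty.

infeasible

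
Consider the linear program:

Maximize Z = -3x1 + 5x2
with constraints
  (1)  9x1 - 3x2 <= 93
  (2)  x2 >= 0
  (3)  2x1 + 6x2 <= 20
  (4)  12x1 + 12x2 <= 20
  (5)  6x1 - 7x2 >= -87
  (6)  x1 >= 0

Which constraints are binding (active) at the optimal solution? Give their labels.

(4) and (6)

Extreme points and Z = -3x1 + 5x2:
  (5/3, 0) → Z = -5
  (0, 0) → Z = 0
  (0, 5/3) → Z = 25/3

The maximum is at (0, 5/3). Substituting into each constraint, equality holds for (4) and (6); the remaining constraints have slack.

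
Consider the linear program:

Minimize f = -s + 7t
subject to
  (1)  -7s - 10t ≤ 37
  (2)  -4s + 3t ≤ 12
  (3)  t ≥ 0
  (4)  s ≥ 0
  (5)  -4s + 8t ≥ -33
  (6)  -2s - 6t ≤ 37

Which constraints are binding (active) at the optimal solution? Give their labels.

(3) and (5)

Vertices and f = -s + 7t:
  (0, 4) → f = 28
  (0, 0) → f = 0
  (33/4, 0) → f = -33/4
The feasible region is unbounded (it extends along (2, 1), (3, 4)), but f strictly increases along every unbounded feasible direction, so there is no improving ray and the minimum is attained at a vertex.

The minimum is at (33/4, 0). Substituting into each constraint, equality holds for (3) and (5); the remaining constraints have slack.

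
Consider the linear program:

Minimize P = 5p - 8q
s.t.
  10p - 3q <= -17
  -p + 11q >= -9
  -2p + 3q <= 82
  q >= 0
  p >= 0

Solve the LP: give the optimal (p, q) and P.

Feasible corners and P = 5p - 8q:
  (65/8, 131/4) → P = -1771/8
  (0, 17/3) → P = -136/3
  (0, 82/3) → P = -656/3

The binding constraints are 10p - 3q = -17 and -2p + 3q = 82.
Solving simultaneously gives p = 65/8, q = 131/4.

p = 65/8, q = 131/4, minimum P = -1771/8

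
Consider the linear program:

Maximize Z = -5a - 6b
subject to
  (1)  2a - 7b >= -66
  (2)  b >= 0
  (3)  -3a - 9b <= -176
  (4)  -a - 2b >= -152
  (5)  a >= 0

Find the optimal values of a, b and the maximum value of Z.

Vertices and Z = -5a - 6b:
  (638/39, 550/39) → Z = -6490/39
  (932/11, 370/11) → Z = -6880/11
  (176/3, 0) → Z = -880/3
  (152, 0) → Z = -760

The binding constraints are 2a - 7b = -66 and -3a - 9b = -176.
Solving simultaneously gives a = 638/39, b = 550/39.

a = 638/39, b = 550/39, maximum Z = -6490/39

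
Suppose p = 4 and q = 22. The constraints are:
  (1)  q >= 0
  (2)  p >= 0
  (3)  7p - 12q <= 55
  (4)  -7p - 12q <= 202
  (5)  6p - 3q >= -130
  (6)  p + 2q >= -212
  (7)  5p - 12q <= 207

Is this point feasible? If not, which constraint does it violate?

(1): 22 ≥ 0 ✓
(2): 4 ≥ 0 ✓
(3): -236 ≤ 55 ✓
(4): -292 ≤ 202 ✓
(5): -42 ≥ -130 ✓
(6): 48 ≥ -212 ✓
(7): -244 ≤ 207 ✓

feasible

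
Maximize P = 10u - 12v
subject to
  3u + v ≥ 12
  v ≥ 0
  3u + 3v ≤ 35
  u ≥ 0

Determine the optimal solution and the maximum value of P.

u = 35/3, v = 0, maximum P = 350/3

Corner points and P = 10u - 12v:
  (4, 0) → P = 40
  (1/6, 23/2) → P = -409/3
  (35/3, 0) → P = 350/3

The optimum lies where v = 0 and 3u + 3v = 35.
Solving simultaneously gives u = 35/3, v = 0.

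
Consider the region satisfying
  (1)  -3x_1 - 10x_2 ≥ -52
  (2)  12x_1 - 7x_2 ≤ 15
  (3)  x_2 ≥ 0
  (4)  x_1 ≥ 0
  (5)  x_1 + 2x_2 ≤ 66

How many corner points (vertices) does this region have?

4

Of the 10 pairwise boundary intersections, those satisfying every inequality are:
  (514/141, 193/47)
  (0, 26/5)
  (5/4, 0)
  (0, 0)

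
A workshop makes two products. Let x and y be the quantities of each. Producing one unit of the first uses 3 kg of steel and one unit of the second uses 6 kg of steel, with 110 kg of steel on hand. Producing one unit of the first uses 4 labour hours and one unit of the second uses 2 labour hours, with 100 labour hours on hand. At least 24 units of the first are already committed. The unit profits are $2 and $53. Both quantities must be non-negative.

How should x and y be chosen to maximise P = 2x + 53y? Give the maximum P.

x = 24, y = 2, maximum P = 154

Corner points and P = 2x + 53y:
  (25, 0) → P = 50
  (24, 0) → P = 48
  (24, 2) → P = 154

The optimum lies where 4x + 2y = 100 and x = 24.
Solving simultaneously gives x = 24, y = 2.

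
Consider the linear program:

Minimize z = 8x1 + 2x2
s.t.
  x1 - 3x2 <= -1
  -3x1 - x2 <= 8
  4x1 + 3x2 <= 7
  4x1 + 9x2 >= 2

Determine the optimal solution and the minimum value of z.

Extreme points and z = 8x1 + 2x2:
  (6/5, 11/15) → z = 166/15
  (-1/7, 2/7) → z = -4/7
  (-31/5, 53/5) → z = -142/5
  (-74/23, 38/23) → z = -516/23

x1 = -31/5, x2 = 53/5, minimum z = -142/5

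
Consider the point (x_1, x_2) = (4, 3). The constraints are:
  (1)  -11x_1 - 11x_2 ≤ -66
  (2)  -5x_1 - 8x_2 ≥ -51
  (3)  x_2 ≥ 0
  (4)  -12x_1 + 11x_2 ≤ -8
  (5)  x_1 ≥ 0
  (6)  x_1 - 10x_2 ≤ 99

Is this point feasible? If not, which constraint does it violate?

(1): -77 ≤ -66 ✓
(2): -44 ≥ -51 ✓
(3): 3 ≥ 0 ✓
(4): -15 ≤ -8 ✓
(5): 4 ≥ 0 ✓
(6): -26 ≤ 99 ✓

feasible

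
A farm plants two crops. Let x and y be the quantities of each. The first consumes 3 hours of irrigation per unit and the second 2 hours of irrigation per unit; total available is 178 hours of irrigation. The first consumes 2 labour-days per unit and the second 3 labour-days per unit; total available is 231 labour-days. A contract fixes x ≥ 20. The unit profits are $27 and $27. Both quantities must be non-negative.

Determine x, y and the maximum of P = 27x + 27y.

Extreme points and P = 27x + 27y:
  (178/3, 0) → P = 1602
  (20, 0) → P = 540
  (20, 59) → P = 2133

At the optimal vertex, 3x + 2y = 178 and x = 20.
Solving simultaneously gives x = 20, y = 59.

x = 20, y = 59, maximum P = 2133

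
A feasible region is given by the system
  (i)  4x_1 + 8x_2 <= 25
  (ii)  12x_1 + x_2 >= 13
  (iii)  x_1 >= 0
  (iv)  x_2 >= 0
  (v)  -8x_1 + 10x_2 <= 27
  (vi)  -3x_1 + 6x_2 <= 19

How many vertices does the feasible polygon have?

Intersecting each pair of boundary lines and keeping only the points that satisfy every inequality leaves:
  (79/92, 62/23)
  (25/4, 0)
  (13/12, 0)

3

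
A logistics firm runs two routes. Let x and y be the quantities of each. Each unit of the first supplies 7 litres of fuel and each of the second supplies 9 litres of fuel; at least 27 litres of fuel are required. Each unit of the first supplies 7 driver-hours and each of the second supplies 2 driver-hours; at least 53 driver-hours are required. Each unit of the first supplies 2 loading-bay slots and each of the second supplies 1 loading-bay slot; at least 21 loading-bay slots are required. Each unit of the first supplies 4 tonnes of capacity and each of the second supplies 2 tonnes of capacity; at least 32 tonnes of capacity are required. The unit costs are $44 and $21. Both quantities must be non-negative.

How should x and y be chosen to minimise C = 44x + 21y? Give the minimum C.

Feasible corners and C = 44x + 21y:
  (0, 53/2) → C = 1113/2
  (21/2, 0) → C = 462
  (11/3, 41/3) → C = 1345/3
The feasible region is unbounded (it extends along (0, 1), (1, 0)), but C strictly increases along every unbounded feasible direction, so there is no improving ray and the minimum is attained at a vertex.

At the optimal vertex, 7x + 2y = 53 and 2x + y = 21.
Solving simultaneously gives x = 11/3, y = 41/3.

x = 11/3, y = 41/3, minimum C = 1345/3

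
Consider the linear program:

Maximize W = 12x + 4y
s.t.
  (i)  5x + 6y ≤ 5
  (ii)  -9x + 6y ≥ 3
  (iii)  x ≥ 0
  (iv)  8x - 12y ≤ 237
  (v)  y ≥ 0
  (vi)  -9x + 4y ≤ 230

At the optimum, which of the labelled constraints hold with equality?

Vertices and W = 12x + 4y:
  (1/7, 5/7) → W = 32/7
  (0, 5/6) → W = 10/3
  (0, 1/2) → W = 2

The maximum is at (1/7, 5/7). Substituting into each constraint, equality holds for (i) and (ii); the remaining constraints have slack.

(i) and (ii)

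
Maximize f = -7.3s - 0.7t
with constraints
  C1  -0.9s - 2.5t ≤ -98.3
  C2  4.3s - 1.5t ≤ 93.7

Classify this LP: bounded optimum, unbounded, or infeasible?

From the feasible point (347/11, 1538/55), moving in the direction (-2.5, 0.9) keeps every constraint satisfied while f increases without bound.

unbounded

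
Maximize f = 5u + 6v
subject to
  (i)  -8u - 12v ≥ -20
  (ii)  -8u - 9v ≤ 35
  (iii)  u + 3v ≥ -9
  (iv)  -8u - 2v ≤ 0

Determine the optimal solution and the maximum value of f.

u = 14, v = -23/3, maximum f = 24

Vertices and f = 5u + 6v:
  (14, -23/3) → f = 24
  (-1/2, 2) → f = 19/2
  (9/11, -36/11) → f = -171/11

The binding constraints are -8u - 12v = -20 and u + 3v = -9.
Solving simultaneously gives u = 14, v = -23/3.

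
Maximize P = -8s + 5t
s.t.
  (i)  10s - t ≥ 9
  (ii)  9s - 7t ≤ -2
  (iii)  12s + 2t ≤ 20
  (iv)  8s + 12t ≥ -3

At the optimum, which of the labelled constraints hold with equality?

(i) and (iii)

Extreme points and P = -8s + 5t:
  (65/61, 101/61) → P = -15/61
  (19/16, 23/8) → P = 39/8
  (4/3, 2) → P = -2/3

The maximum is at (19/16, 23/8). Substituting into each constraint, equality holds for (i) and (iii); the remaining constraints have slack.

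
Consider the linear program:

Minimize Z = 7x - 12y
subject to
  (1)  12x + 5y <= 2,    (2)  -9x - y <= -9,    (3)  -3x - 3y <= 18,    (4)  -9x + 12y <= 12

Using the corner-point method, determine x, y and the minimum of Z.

x = 43/33, y = -30/11, minimum Z = 1381/33

Feasible corners and Z = 7x - 12y:
  (43/33, -30/11) → Z = 1381/33
  (32/7, -74/7) → Z = 1112/7
  (15/8, -63/8) → Z = 861/8

The binding constraints are 12x + 5y = 2 and -9x - y = -9.
Solving simultaneously gives x = 43/33, y = -30/11.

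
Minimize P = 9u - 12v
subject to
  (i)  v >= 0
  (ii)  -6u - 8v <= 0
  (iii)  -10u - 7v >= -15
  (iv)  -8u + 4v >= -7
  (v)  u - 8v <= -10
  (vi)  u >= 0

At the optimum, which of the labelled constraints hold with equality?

(iii) and (vi)

Corner points and P = 9u - 12v:
  (50/87, 115/87) → P = -310/29
  (0, 15/7) → P = -180/7
  (0, 5/4) → P = -15

The minimum is at (0, 15/7). Substituting into each constraint, equality holds for (iii) and (vi); the remaining constraints have slack.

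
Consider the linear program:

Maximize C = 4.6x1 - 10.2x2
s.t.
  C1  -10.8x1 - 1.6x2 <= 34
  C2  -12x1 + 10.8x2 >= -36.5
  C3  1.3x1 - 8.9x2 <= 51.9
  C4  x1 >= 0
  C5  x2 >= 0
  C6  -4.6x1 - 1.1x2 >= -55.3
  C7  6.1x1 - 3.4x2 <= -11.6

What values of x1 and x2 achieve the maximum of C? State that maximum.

x1 = 0, x2 = 58/17, maximum C = -174/5

Extreme points and C = 4.6x1 - 10.2x2:
  (0, 553/11) → C = -28203/55
  (0, 58/17) → C = -174/5
  (5842/745, 13023/745) → C = -529807/3725

At the optimal vertex, x1 = 0 and 6.1x1 - 3.4x2 = -11.6.
Solving simultaneously gives x1 = 0, x2 = 58/17.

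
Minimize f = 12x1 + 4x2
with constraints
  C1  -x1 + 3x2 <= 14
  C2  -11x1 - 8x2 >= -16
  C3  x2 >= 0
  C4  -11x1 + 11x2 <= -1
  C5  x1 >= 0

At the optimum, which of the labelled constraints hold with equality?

C3 and C4

Feasible corners and f = 12x1 + 4x2:
  (16/11, 0) → f = 192/11
  (184/209, 15/19) → f = 2868/209
  (1/11, 0) → f = 12/11

The minimum is at (1/11, 0). Substituting into each constraint, equality holds for C3 and C4; the remaining constraints have slack.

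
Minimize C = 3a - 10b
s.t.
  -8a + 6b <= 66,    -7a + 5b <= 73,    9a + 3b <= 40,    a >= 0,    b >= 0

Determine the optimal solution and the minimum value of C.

a = 7/13, b = 457/39, minimum C = -4507/39

Feasible corners and C = 3a - 10b:
  (7/13, 457/39) → C = -4507/39
  (0, 11) → C = -110
  (40/9, 0) → C = 40/3
  (0, 0) → C = 0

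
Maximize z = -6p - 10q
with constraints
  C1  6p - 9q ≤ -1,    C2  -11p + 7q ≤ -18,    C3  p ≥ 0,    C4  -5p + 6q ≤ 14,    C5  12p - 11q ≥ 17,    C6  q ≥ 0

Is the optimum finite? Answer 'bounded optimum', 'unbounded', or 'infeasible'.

bounded optimum

Feasible corners and z = -6p - 10q:
  (82/21, 19/7) → z = -354/7
  (256/17, 253/17) → z = -4066/17
The feasible region has finitely many vertices and no improving ray; the maximum is -354/7 at (82/21, 19/7).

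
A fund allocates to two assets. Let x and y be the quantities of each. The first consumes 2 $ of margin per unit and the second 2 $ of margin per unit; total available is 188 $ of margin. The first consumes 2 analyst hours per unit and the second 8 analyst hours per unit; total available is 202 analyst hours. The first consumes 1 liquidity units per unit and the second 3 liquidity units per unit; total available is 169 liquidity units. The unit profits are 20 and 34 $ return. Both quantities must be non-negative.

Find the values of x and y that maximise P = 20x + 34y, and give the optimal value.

Feasible corners and P = 20x + 34y:
  (0, 0) → P = 0
  (0, 101/4) → P = 1717/2
  (94, 0) → P = 1880
  (275/3, 7/3) → P = 5738/3

x = 275/3, y = 7/3, maximum P = 5738/3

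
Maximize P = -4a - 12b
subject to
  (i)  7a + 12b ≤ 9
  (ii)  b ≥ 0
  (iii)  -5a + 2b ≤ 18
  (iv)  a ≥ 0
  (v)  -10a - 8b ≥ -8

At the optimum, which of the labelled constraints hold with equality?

(ii) and (iv)

Corner points and P = -4a - 12b:
  (0, 3/4) → P = -9
  (3/8, 17/32) → P = -63/8
  (0, 0) → P = 0
  (4/5, 0) → P = -16/5

The maximum is at (0, 0). Substituting into each constraint, equality holds for (ii) and (iv); the remaining constraints have slack.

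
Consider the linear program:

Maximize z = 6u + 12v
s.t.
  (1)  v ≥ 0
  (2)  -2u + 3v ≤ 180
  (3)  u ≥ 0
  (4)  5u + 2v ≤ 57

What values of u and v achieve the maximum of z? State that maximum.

Vertices and z = 6u + 12v:
  (0, 0) → z = 0
  (57/5, 0) → z = 342/5
  (0, 57/2) → z = 342

The optimum lies where u = 0 and 5u + 2v = 57.
Solving simultaneously gives u = 0, v = 57/2.

u = 0, v = 57/2, maximum z = 342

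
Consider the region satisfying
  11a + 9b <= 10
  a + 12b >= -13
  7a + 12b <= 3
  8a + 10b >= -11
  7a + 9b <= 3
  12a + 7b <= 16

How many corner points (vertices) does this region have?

Of the 15 pairwise boundary intersections, those satisfying every inequality are:
  (79/41, -51/41)
  (7/4, -37/36)
  (-1/43, -93/86)
  (-81/13, 101/26)
  (3/7, 0)

5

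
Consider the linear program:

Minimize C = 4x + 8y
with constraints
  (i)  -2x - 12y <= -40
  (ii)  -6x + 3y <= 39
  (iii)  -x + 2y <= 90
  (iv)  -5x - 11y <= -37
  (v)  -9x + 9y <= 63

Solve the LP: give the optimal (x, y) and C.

Extreme points and C = 4x + 8y:
  (2/19, 63/19) → C = 512/19
  (76, 83) → C = 968
  (-5/2, 9/2) → C = 26
The feasible region is unbounded (it extends along (2, 1), (6, -1)), but C strictly increases along every unbounded feasible direction, so there is no improving ray and the minimum is attained at a vertex.

x = -5/2, y = 9/2, minimum C = 26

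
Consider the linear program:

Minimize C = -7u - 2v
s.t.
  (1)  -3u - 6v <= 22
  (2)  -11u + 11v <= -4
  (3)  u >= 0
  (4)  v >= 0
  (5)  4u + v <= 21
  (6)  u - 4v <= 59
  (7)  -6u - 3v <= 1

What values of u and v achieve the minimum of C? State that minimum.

u = 47/11, v = 43/11, minimum C = -415/11

Vertices and C = -7u - 2v:
  (4/11, 0) → C = -28/11
  (47/11, 43/11) → C = -415/11
  (21/4, 0) → C = -147/4

At the optimal vertex, -11u + 11v = -4 and 4u + v = 21.
Solving simultaneously gives u = 47/11, v = 43/11.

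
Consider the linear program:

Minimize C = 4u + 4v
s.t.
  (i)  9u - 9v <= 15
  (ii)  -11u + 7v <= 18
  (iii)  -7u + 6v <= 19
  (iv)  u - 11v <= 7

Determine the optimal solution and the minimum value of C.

u = -13/6, v = -5/6, minimum C = -12

Extreme points and C = 4u + 4v:
  (17/15, -8/15) → C = 12/5
  (25/17, 83/17) → C = 432/17
  (-13/6, -5/6) → C = -12
The feasible region is unbounded (it extends along (1, 1), (6, 7)), but C strictly increases along every unbounded feasible direction, so there is no improving ray and the minimum is attained at a vertex.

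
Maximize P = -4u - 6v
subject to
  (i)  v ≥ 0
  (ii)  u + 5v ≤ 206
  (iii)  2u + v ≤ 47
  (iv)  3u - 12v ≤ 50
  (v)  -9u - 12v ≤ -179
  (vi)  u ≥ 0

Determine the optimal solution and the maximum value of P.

u = 229/12, v = 29/48, maximum P = -1919/24

Extreme points and P = -4u - 6v:
  (29/9, 365/9) → P = -2306/9
  (0, 206/5) → P = -1236/5
  (614/27, 41/27) → P = -2702/27
  (229/12, 29/48) → P = -1919/24
  (0, 179/12) → P = -179/2

At the optimal vertex, 3u - 12v = 50 and -9u - 12v = -179.
Solving simultaneously gives u = 229/12, v = 29/48.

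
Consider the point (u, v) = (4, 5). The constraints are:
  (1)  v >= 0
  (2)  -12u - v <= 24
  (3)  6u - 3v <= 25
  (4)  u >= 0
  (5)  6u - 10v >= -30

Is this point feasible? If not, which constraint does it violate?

feasible

(1): 5 ≥ 0 ✓
(2): -53 ≤ 24 ✓
(3): 9 ≤ 25 ✓
(4): 4 ≥ 0 ✓
(5): -26 ≥ -30 ✓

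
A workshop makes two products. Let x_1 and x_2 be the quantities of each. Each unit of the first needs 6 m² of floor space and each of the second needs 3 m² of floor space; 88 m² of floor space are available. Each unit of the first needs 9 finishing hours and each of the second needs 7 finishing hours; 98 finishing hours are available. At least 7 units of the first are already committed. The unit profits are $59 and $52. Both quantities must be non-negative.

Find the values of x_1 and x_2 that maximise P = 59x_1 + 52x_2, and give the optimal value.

x_1 = 7, x_2 = 5, maximum P = 673

Extreme points and P = 59x_1 + 52x_2:
  (98/9, 0) → P = 5782/9
  (7, 0) → P = 413
  (7, 5) → P = 673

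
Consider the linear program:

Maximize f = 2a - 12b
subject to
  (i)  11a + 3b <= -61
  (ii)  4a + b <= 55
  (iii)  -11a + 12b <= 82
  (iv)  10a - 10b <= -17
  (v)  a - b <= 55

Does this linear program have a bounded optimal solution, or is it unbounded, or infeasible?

From the feasible point (-326/55, 7/5), moving in the direction (-1, -1) keeps every constraint satisfied while f increases without bound.

unbounded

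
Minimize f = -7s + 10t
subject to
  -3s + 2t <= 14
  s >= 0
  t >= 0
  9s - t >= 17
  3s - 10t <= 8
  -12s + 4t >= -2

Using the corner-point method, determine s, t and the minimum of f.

Feasible corners and f = -7s + 10t:
  (16/5, 59/5) → f = 478/5
  (5, 29/2) → f = 110
  (11/4, 31/4) → f = 233/4

At the optimal vertex, 9s - t = 17 and -12s + 4t = -2.
Solving simultaneously gives s = 11/4, t = 31/4.

s = 11/4, t = 31/4, minimum f = 233/4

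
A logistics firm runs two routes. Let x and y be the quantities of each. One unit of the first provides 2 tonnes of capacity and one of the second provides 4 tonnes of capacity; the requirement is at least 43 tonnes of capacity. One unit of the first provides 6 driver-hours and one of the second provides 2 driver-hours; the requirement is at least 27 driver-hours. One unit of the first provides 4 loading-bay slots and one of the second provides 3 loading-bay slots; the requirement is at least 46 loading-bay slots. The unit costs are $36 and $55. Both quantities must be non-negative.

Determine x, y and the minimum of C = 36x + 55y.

Feasible corners and C = 36x + 55y:
  (0, 46/3) → C = 2530/3
  (43/2, 0) → C = 774
  (11/2, 8) → C = 638
The feasible region is unbounded (it extends along (0, 1), (1, 0)), but C strictly increases along every unbounded feasible direction, so there is no improving ray and the minimum is attained at a vertex.

x = 11/2, y = 8, minimum C = 638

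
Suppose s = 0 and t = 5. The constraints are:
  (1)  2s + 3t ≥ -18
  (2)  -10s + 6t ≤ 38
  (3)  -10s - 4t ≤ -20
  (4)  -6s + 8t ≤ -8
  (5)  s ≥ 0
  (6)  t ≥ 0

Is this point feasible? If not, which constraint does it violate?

Constraint (4): -6s + 8t = 40, which is not ≤ -8. All other constraints are satisfied.

not feasible — violates (4)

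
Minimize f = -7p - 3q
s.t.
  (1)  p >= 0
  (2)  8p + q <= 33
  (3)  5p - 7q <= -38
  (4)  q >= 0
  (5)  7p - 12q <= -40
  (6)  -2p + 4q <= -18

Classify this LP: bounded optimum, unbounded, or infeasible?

The boundaries p = 0 and 8p + q = 33 meet at (0, 33), but that point violates -2p + 4q ≤ -18. Every candidate vertex is excluded by some other constraint, so the feasible region is empty.

infeasible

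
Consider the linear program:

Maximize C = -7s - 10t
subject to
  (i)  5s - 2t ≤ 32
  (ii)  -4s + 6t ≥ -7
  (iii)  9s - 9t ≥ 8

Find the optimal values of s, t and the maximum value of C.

s = -5/6, t = -31/18, maximum C = 415/18

Feasible corners and C = -7s - 10t:
  (89/11, 93/22) → C = -1088/11
  (272/27, 248/27) → C = -4384/27
  (-5/6, -31/18) → C = 415/18

The optimum lies where -4s + 6t = -7 and 9s - 9t = 8.
Solving simultaneously gives s = -5/6, t = -31/18.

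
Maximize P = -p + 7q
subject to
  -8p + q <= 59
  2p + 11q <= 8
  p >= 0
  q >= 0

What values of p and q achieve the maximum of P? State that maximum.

p = 0, q = 8/11, maximum P = 56/11

Feasible corners and P = -p + 7q:
  (0, 8/11) → P = 56/11
  (4, 0) → P = -4
  (0, 0) → P = 0

The binding constraints are 2p + 11q = 8 and p = 0.
Solving simultaneously gives p = 0, q = 8/11.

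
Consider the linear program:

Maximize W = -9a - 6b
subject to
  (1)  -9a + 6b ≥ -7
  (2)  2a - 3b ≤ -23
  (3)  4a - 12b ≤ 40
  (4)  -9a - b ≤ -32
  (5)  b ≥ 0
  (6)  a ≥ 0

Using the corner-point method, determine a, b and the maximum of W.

Vertices and W = -9a - 6b:
  (53/5, 221/15) → W = -919/5
  (73/29, 271/29) → W = -2283/29
  (0, 32) → W = -192
The feasible region is unbounded (it extends along (0, 1), (2, 3)), but W strictly decreases along every unbounded feasible direction, so there is no improving ray and the maximum is attained at a vertex.

a = 73/29, b = 271/29, maximum W = -2283/29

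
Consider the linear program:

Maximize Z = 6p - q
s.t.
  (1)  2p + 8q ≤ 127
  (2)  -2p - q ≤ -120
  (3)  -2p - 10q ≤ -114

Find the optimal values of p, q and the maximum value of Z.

p = 179/2, q = -13/2, maximum Z = 1087/2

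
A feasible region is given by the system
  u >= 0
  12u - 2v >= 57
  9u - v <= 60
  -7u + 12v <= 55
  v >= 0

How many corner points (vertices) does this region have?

Intersecting each pair of boundary lines and keeping only the points that satisfy every inequality leaves:
  (397/65, 1059/130)
  (19/4, 0)
  (775/101, 915/101)
  (20/3, 0)

4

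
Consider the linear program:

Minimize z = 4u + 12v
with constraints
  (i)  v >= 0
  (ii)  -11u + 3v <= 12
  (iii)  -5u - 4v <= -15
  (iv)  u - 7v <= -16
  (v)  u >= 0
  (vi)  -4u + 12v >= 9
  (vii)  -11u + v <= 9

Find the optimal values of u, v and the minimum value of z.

u = 41/39, v = 95/39, minimum z = 1304/39

Corner points and z = 4u + 12v:
  (0, 4) → z = 48
  (41/39, 95/39) → z = 1304/39
  (0, 15/4) → z = 45
  (129/16, 55/16) → z = 147/2
The feasible region is unbounded (it extends along (3, 1), (3, 11)), but z strictly increases along every unbounded feasible direction, so there is no improving ray and the minimum is attained at a vertex.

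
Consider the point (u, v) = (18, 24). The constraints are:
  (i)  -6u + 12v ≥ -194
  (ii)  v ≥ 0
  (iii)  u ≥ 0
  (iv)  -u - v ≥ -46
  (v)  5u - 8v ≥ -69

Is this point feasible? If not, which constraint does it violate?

not feasible — violates (v)

Constraint (v): 5u - 8v = -102, which is not ≥ -69. All other constraints are satisfied.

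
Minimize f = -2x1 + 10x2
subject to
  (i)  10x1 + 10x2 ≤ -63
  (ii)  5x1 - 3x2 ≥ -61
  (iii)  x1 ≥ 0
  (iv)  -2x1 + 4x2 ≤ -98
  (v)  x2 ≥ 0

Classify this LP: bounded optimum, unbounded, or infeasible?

infeasible

The boundaries 10x1 + 10x2 = -63 and -2x1 + 4x2 = -98 meet at (182/15, -553/30), but that point violates x2 ≥ 0. Every candidate vertex is excluded by some other constraint, so the feasible region is empty.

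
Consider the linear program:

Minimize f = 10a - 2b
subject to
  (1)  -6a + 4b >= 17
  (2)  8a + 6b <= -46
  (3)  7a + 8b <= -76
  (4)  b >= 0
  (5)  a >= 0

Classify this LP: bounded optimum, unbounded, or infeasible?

The boundaries 7a + 8b = -76 and b = 0 meet at (-76/7, 0), but that point violates a ≥ 0. Every candidate vertex is excluded by some other constraint, so the feasible region is empty.

infeasible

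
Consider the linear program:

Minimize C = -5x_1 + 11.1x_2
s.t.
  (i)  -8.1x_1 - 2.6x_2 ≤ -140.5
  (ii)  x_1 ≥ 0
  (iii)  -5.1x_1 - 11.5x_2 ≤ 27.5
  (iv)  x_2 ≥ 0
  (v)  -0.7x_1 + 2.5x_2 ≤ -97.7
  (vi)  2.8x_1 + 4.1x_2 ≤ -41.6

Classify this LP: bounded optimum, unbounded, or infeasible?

The boundaries x_2 = 0 and -0.7x_1 + 2.5x_2 = -97.7 meet at (977/7, 0), but that point violates 2.8x_1 + 4.1x_2 ≤ -41.6. Every candidate vertex is excluded by some other constraint, so the feasible region is empty.

infeasible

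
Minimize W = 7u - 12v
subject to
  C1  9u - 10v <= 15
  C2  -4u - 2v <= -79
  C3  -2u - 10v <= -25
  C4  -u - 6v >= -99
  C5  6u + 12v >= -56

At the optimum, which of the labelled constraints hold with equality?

Feasible corners and W = 7u - 12v:
  (410/29, 651/58) → W = -1036/29
  (135/8, 219/16) → W = -369/8
  (138/11, 317/22) → W = -936/11

The minimum is at (138/11, 317/22). Substituting into each constraint, equality holds for C2 and C4; the remaining constraints have slack.

C2 and C4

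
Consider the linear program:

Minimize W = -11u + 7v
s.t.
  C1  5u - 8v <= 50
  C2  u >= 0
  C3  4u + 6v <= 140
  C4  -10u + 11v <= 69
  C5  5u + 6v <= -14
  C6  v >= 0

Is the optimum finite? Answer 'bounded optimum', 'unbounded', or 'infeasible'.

The boundaries 5u - 8v = 50 and u = 0 meet at (0, -25/4), but that point violates v ≥ 0. Every candidate vertex is excluded by some other constraint, so the feasible region is empty.

infeasible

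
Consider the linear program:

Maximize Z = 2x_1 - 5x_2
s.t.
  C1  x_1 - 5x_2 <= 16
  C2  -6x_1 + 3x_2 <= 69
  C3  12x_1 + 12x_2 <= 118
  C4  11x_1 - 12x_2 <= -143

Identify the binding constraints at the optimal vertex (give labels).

C2 and C4

Corner points and Z = 2x_1 - 5x_2:
  (-79/18, 128/9) → Z = -719/9
  (-133/13, 33/13) → Z = -431/13
  (-25/23, 1507/138) → Z = -7835/138

The maximum is at (-133/13, 33/13). Substituting into each constraint, equality holds for C2 and C4; the remaining constraints have slack.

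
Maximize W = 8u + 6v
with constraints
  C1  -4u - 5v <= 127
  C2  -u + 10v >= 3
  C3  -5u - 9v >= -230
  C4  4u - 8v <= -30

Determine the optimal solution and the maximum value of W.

Vertices and W = 8u + 6v:
  (-257/9, -23/9) → W = -2194/9
  (-2293/11, 1555/11) → W = -9014/11
  (-69/8, -9/16) → W = -579/8
  (785/38, 535/38) → W = 4745/19

u = 785/38, v = 535/38, maximum W = 4745/19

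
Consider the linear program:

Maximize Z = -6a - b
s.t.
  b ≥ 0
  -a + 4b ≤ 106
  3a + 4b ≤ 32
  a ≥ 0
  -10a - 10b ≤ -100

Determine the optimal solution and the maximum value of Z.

a = 8, b = 2, maximum Z = -50

The binding constraints are 3a + 4b = 32 and -10a - 10b = -100.
Solving simultaneously gives a = 8, b = 2.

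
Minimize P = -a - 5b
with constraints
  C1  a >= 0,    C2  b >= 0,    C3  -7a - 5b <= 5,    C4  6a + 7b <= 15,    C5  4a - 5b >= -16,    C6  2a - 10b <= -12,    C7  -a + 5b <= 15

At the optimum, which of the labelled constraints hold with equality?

C1 and C4

Corner points and P = -a - 5b:
  (0, 15/7) → P = -75/7
  (0, 6/5) → P = -6
  (33/37, 51/37) → P = -288/37

The minimum is at (0, 15/7). Substituting into each constraint, equality holds for C1 and C4; the remaining constraints have slack.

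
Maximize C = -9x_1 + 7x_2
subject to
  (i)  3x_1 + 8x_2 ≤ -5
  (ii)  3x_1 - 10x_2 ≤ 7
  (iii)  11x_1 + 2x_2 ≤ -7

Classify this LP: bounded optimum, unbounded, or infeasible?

unbounded

From the feasible point (-23/41, -17/41), moving in the direction (-8, 3) keeps every constraint satisfied while C increases without bound.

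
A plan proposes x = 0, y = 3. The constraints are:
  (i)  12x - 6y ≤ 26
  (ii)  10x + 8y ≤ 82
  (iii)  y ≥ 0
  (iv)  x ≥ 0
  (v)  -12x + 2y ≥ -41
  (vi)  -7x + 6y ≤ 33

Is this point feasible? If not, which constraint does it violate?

(i): -18 ≤ 26 ✓
(ii): 24 ≤ 82 ✓
(iii): 3 ≥ 0 ✓
(iv): 0 ≥ 0 ✓
(v): 6 ≥ -41 ✓
(vi): 18 ≤ 33 ✓

feasible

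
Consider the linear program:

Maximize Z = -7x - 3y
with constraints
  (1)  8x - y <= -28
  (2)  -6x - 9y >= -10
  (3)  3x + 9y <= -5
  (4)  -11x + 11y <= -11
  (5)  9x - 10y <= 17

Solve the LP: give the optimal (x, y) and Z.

Corner points and Z = -7x - 3y:
  (-29/7, -36/7) → Z = 311/7
  (-297/71, -388/71) → Z = 3243/71
  (-7, -8) → Z = 73

x = -7, y = -8, maximum Z = 73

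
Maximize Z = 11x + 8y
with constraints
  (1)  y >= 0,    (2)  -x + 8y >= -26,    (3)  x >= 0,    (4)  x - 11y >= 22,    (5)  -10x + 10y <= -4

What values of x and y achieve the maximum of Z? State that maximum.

x = 110/3, y = 4/3, maximum Z = 414

Vertices and Z = 11x + 8y:
  (26, 0) → Z = 286
  (22, 0) → Z = 242
  (110/3, 4/3) → Z = 414

The binding constraints are -x + 8y = -26 and x - 11y = 22.
Solving simultaneously gives x = 110/3, y = 4/3.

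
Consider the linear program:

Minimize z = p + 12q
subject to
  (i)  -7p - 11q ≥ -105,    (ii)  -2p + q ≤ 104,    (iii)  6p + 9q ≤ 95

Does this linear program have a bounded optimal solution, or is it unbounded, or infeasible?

From the feasible point (-1039/29, 938/29), moving in the direction (9, -6) keeps every constraint satisfied while z decreases without bound.

unbounded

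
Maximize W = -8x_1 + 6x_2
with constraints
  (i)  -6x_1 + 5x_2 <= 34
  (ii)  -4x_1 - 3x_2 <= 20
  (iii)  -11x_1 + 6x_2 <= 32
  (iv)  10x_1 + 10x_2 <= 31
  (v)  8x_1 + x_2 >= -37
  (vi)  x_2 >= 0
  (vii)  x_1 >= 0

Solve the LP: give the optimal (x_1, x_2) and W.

The binding constraints are 10x_1 + 10x_2 = 31 and x_1 = 0.
Solving simultaneously gives x_1 = 0, x_2 = 31/10.

x_1 = 0, x_2 = 31/10, maximum W = 93/5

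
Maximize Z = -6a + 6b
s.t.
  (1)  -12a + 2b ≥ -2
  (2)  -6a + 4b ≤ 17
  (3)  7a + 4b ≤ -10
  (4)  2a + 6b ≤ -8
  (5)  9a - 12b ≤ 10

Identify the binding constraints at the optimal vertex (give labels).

(2) and (4)

Vertices and Z = -6a + 6b:
  (-67/22, -7/22) → Z = 180/11
  (-61/9, -71/12) → Z = 31/6
  (-14/17, -18/17) → Z = -24/17
  (-2/3, -4/3) → Z = -4

The maximum is at (-67/22, -7/22). Substituting into each constraint, equality holds for (2) and (4); the remaining constraints have slack.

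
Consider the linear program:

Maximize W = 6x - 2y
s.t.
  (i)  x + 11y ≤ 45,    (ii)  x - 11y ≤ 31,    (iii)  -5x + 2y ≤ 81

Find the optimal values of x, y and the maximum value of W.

x = 38, y = 7/11, maximum W = 2494/11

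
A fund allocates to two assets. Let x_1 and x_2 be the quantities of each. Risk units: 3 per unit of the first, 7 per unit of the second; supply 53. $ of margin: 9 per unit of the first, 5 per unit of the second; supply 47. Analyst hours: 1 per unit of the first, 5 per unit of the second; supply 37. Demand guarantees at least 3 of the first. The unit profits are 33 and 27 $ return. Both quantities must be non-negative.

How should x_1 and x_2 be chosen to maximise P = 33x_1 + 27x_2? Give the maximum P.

x_1 = 3, x_2 = 4, maximum P = 207

Vertices and P = 33x_1 + 27x_2:
  (47/9, 0) → P = 517/3
  (3, 0) → P = 99
  (3, 4) → P = 207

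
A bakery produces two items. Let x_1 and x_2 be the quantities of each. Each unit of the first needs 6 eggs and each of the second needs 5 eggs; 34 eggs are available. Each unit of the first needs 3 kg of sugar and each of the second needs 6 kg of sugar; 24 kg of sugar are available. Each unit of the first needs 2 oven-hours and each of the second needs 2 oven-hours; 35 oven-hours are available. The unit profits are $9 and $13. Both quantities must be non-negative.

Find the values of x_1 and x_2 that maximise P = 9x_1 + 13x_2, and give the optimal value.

x_1 = 4, x_2 = 2, maximum P = 62

Corner points and P = 9x_1 + 13x_2:
  (0, 0) → P = 0
  (0, 4) → P = 52
  (17/3, 0) → P = 51
  (4, 2) → P = 62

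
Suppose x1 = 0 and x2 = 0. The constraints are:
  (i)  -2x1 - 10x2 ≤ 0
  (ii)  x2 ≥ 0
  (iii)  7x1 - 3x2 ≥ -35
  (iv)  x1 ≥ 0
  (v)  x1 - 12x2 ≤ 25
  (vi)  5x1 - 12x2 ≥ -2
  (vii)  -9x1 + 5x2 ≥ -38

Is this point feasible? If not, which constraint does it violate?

(i): 0 ≤ 0 ✓
(ii): 0 ≥ 0 ✓
(iii): 0 ≥ -35 ✓
(iv): 0 ≥ 0 ✓
(v): 0 ≤ 25 ✓
(vi): 0 ≥ -2 ✓
(vii): 0 ≥ -38 ✓

feasible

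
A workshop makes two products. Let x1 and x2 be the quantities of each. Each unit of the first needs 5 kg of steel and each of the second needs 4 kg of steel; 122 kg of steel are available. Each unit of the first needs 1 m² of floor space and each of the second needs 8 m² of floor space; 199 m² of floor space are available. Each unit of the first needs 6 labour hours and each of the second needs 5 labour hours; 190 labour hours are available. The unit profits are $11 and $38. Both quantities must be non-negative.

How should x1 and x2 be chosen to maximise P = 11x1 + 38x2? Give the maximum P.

Feasible corners and P = 11x1 + 38x2:
  (0, 0) → P = 0
  (0, 199/8) → P = 3781/4
  (122/5, 0) → P = 1342/5
  (5, 97/4) → P = 1953/2

x1 = 5, x2 = 97/4, maximum P = 1953/2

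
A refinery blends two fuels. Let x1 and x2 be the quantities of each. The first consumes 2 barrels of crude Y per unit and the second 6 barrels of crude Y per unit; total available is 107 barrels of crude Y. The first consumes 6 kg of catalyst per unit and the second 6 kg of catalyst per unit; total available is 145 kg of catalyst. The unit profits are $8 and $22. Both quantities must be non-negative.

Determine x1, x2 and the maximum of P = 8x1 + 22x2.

x1 = 19/2, x2 = 44/3, maximum P = 1196/3

Corner points and P = 8x1 + 22x2:
  (0, 0) → P = 0
  (0, 107/6) → P = 1177/3
  (145/6, 0) → P = 580/3
  (19/2, 44/3) → P = 1196/3

The optimum lies where 2x1 + 6x2 = 107 and 6x1 + 6x2 = 145.
Solving simultaneously gives x1 = 19/2, x2 = 44/3.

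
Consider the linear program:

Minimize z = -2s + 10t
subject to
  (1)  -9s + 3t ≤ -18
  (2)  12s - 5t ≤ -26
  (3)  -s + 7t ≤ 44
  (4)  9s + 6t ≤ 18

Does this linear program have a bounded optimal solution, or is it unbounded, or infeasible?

The boundaries -9s + 3t = -18 and 9s + 6t = 18 meet at (2, 0), but that point violates 12s - 5t ≤ -26. Every candidate vertex is excluded by some other constraint, so the feasible region is empty.

infeasible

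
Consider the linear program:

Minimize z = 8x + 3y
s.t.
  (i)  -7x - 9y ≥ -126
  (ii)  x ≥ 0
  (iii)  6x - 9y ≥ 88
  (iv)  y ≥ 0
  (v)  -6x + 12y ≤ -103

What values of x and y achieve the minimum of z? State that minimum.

x = 103/6, y = 0, minimum z = 412/3

Corner points and z = 8x + 3y:
  (18, 0) → z = 144
  (813/46, 35/138) → z = 6539/46
  (103/6, 0) → z = 412/3

The optimum lies where y = 0 and -6x + 12y = -103.
Solving simultaneously gives x = 103/6, y = 0.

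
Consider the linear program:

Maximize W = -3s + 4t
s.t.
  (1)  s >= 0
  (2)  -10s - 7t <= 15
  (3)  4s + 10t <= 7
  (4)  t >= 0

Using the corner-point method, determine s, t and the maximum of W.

Feasible corners and W = -3s + 4t:
  (0, 7/10) → W = 14/5
  (0, 0) → W = 0
  (7/4, 0) → W = -21/4

s = 0, t = 7/10, maximum W = 14/5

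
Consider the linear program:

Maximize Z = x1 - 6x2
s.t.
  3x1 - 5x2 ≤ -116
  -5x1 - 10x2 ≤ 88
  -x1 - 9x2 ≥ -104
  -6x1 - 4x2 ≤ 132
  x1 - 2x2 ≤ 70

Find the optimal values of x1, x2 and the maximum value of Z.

Feasible corners and Z = x1 - 6x2:
  (-131/8, 107/8) → Z = -773/8
  (-562/21, 50/7) → Z = -1462/21
  (-802/25, 378/25) → Z = -614/5

At the optimal vertex, 3x1 - 5x2 = -116 and -6x1 - 4x2 = 132.
Solving simultaneously gives x1 = -562/21, x2 = 50/7.

x1 = -562/21, x2 = 50/7, maximum Z = -1462/21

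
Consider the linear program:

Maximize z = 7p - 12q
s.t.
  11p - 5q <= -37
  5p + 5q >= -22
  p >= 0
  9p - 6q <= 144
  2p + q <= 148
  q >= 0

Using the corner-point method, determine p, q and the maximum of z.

Corner points and z = 7p - 12q:
  (0, 37/5) → z = -444/5
  (703/21, 1702/21) → z = -15503/21
  (0, 148) → z = -1776

p = 0, q = 37/5, maximum z = -444/5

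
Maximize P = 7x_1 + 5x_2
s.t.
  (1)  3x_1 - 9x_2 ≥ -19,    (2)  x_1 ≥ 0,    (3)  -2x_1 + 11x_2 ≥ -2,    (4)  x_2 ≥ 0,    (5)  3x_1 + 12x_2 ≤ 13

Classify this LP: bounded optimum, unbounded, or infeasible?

Corner points and P = 7x_1 + 5x_2:
  (0, 0) → P = 0
  (0, 13/12) → P = 65/12
  (1, 0) → P = 7
  (167/57, 20/57) → P = 423/19
The feasible region has finitely many vertices and no improving ray; the maximum is 423/19 at (167/57, 20/57).

bounded optimum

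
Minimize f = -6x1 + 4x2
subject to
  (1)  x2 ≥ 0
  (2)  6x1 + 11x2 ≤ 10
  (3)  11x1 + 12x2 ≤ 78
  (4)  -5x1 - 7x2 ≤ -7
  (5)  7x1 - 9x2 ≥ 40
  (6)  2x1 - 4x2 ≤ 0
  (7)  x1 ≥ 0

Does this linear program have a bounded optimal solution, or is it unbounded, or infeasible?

infeasible

The boundaries 6x1 + 11x2 = 10 and -5x1 - 7x2 = -7 meet at (7/13, 8/13), but that point violates 7x1 - 9x2 ≥ 40. Every candidate vertex is excluded by some other constraint, so the feasible region is empty.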